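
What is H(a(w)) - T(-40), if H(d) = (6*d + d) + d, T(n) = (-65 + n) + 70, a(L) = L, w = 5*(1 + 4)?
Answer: 235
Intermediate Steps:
w = 25 (w = 5*5 = 25)
T(n) = 5 + n
H(d) = 8*d (H(d) = 7*d + d = 8*d)
H(a(w)) - T(-40) = 8*25 - (5 - 40) = 200 - 1*(-35) = 200 + 35 = 235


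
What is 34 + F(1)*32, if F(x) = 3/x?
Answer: 130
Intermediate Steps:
34 + F(1)*32 = 34 + (3/1)*32 = 34 + (3*1)*32 = 34 + 3*32 = 34 + 96 = 130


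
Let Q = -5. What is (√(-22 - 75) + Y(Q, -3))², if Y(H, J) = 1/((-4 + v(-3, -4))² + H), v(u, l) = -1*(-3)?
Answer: (1 - 4*I*√97)²/16 ≈ -96.938 - 4.9244*I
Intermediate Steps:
v(u, l) = 3
Y(H, J) = 1/(1 + H) (Y(H, J) = 1/((-4 + 3)² + H) = 1/((-1)² + H) = 1/(1 + H))
(√(-22 - 75) + Y(Q, -3))² = (√(-22 - 75) + 1/(1 - 5))² = (√(-97) + 1/(-4))² = (I*√97 - ¼)² = (-¼ + I*√97)²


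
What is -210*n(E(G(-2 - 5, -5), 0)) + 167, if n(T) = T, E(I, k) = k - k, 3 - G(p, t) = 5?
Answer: 167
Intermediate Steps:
G(p, t) = -2 (G(p, t) = 3 - 1*5 = 3 - 5 = -2)
E(I, k) = 0
-210*n(E(G(-2 - 5, -5), 0)) + 167 = -210*0 + 167 = 0 + 167 = 167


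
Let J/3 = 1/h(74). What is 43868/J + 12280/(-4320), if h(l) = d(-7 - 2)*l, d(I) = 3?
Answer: 350592749/108 ≈ 3.2462e+6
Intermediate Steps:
h(l) = 3*l
J = 1/74 (J = 3/((3*74)) = 3/222 = 3*(1/222) = 1/74 ≈ 0.013514)
43868/J + 12280/(-4320) = 43868/(1/74) + 12280/(-4320) = 43868*74 + 12280*(-1/4320) = 3246232 - 307/108 = 350592749/108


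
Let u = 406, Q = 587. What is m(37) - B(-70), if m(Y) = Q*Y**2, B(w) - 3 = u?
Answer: 803194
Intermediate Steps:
B(w) = 409 (B(w) = 3 + 406 = 409)
m(Y) = 587*Y**2
m(37) - B(-70) = 587*37**2 - 1*409 = 587*1369 - 409 = 803603 - 409 = 803194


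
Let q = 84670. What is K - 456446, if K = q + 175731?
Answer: -196045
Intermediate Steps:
K = 260401 (K = 84670 + 175731 = 260401)
K - 456446 = 260401 - 456446 = -196045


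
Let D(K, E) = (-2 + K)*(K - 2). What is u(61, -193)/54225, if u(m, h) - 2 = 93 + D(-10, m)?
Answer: 239/54225 ≈ 0.0044076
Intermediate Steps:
D(K, E) = (-2 + K)**2 (D(K, E) = (-2 + K)*(-2 + K) = (-2 + K)**2)
u(m, h) = 239 (u(m, h) = 2 + (93 + (-2 - 10)**2) = 2 + (93 + (-12)**2) = 2 + (93 + 144) = 2 + 237 = 239)
u(61, -193)/54225 = 239/54225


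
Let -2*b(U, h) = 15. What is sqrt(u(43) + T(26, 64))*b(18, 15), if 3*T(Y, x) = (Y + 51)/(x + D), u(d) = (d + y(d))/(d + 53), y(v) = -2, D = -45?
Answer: -15*sqrt(41078)/304 ≈ -10.001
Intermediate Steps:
u(d) = (-2 + d)/(53 + d) (u(d) = (d - 2)/(d + 53) = (-2 + d)/(53 + d))
b(U, h) = -15/2 (b(U, h) = -1/2*15 = -15/2)
T(Y, x) = (51 + Y)/(3*(-45 + x)) (T(Y, x) = ((Y + 51)/(x - 45))/3 = ((51 + Y)/(-45 + x))/3 = (51 + Y)/(3*(-45 + x)))
sqrt(u(43) + T(26, 64))*b(18, 15) = sqrt((-2 + 43)/(53 + 43) + (51 + 26)/(3*(-45 + 64)))*(-15/2) = sqrt(41/96 + (1/3)*77/19)*(-15/2) = sqrt((1/96)*41 + (1/3)*(1/19)*77)*(-15/2) = sqrt(41/96 + 77/57)*(-15/2) = sqrt(1081/608)*(-15/2) = (sqrt(41078)/152)*(-15/2) = -15*sqrt(41078)/304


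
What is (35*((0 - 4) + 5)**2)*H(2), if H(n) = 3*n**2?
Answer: 420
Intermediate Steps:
(35*((0 - 4) + 5)**2)*H(2) = (35*((0 - 4) + 5)**2)*(3*2**2) = (35*(-4 + 5)**2)*(3*4) = (35*1**2)*12 = (35*1)*12 = 35*12 = 420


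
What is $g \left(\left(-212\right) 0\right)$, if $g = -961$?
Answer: $0$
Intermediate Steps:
$g \left(\left(-212\right) 0\right) = - 961 \left(\left(-212\right) 0\right) = \left(-961\right) 0 = 0$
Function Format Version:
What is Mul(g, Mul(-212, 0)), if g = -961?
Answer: 0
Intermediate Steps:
Mul(g, Mul(-212, 0)) = Mul(-961, Mul(-212, 0)) = Mul(-961, 0) = 0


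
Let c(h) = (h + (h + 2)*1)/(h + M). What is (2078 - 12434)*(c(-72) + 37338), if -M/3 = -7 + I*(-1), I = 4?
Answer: -5027230448/13 ≈ -3.8671e+8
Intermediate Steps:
M = 33 (M = -3*(-7 + 4*(-1)) = -3*(-7 - 4) = -3*(-11) = 33)
c(h) = (2 + 2*h)/(33 + h) (c(h) = (h + (h + 2)*1)/(h + 33) = (h + (2 + h)*1)/(33 + h) = (h + (2 + h))/(33 + h) = (2 + 2*h)/(33 + h))
(2078 - 12434)*(c(-72) + 37338) = (2078 - 12434)*(2*(1 - 72)/(33 - 72) + 37338) = -10356*(2*(-71)/(-39) + 37338) = -10356*(2*(-1/39)*(-71) + 37338) = -10356*(142/39 + 37338) = -10356*1456324/39 = -5027230448/13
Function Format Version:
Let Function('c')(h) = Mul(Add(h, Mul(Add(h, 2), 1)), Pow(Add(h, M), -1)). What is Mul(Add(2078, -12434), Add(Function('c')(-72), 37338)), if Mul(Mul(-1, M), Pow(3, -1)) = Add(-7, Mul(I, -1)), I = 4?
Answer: Rational(-5027230448, 13) ≈ -3.8671e+8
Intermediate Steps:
M = 33 (M = Mul(-3, Add(-7, Mul(4, -1))) = Mul(-3, Add(-7, -4)) = Mul(-3, -11) = 33)
Function('c')(h) = Mul(Pow(Add(33, h), -1), Add(2, Mul(2, h))) (Function('c')(h) = Mul(Add(h, Mul(Add(h, 2), 1)), Pow(Add(h, 33), -1)) = Mul(Add(h, Mul(Add(2, h), 1)), Pow(Add(33, h), -1)) = Mul(Add(h, Add(2, h)), Pow(Add(33, h), -1)) = Mul(Add(2, Mul(2, h)), Pow(Add(33, h), -1)) = Mul(Pow(Add(33, h), -1), Add(2, Mul(2, h))))
Mul(Add(2078, -12434), Add(Function('c')(-72), 37338)) = Mul(Add(2078, -12434), Add(Mul(2, Pow(Add(33, -72), -1), Add(1, -72)), 37338)) = Mul(-10356, Add(Mul(2, Pow(-39, -1), -71), 37338)) = Mul(-10356, Add(Mul(2, Rational(-1, 39), -71), 37338)) = Mul(-10356, Add(Rational(142, 39), 37338)) = Mul(-10356, Rational(1456324, 39)) = Rational(-5027230448, 13)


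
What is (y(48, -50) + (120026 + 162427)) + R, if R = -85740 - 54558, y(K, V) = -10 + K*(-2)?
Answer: 142049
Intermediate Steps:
y(K, V) = -10 - 2*K
R = -140298
(y(48, -50) + (120026 + 162427)) + R = ((-10 - 2*48) + (120026 + 162427)) - 140298 = ((-10 - 96) + 282453) - 140298 = (-106 + 282453) - 140298 = 282347 - 140298 = 142049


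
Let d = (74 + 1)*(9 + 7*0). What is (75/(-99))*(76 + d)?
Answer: -18775/33 ≈ -568.94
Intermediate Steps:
d = 675 (d = 75*(9 + 0) = 75*9 = 675)
(75/(-99))*(76 + d) = (75/(-99))*(76 + 675) = (75*(-1/99))*751 = -25/33*751 = -18775/33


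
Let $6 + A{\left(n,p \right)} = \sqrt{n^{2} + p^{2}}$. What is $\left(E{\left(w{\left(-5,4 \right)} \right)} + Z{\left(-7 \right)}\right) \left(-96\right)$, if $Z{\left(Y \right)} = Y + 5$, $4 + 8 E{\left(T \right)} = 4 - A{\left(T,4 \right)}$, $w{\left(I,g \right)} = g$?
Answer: $120 + 48 \sqrt{2} \approx 187.88$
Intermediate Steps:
$A{\left(n,p \right)} = -6 + \sqrt{n^{2} + p^{2}}$
$E{\left(T \right)} = \frac{3}{4} - \frac{\sqrt{16 + T^{2}}}{8}$ ($E{\left(T \right)} = - \frac{1}{2} + \frac{4 - \left(-6 + \sqrt{T^{2} + 4^{2}}\right)}{8} = - \frac{1}{2} + \frac{4 - \left(-6 + \sqrt{T^{2} + 16}\right)}{8} = - \frac{1}{2} + \frac{4 - \left(-6 + \sqrt{16 + T^{2}}\right)}{8} = - \frac{1}{2} + \frac{10 - \sqrt{16 + T^{2}}}{8} = - \frac{1}{2} - \left(- \frac{5}{4} + \frac{\sqrt{16 + T^{2}}}{8}\right) = \frac{3}{4} - \frac{\sqrt{16 + T^{2}}}{8}$)
$Z{\left(Y \right)} = 5 + Y$
$\left(E{\left(w{\left(-5,4 \right)} \right)} + Z{\left(-7 \right)}\right) \left(-96\right) = \left(\left(\frac{3}{4} - \frac{\sqrt{16 + 4^{2}}}{8}\right) + \left(5 - 7\right)\right) \left(-96\right) = \left(\left(\frac{3}{4} - \frac{\sqrt{16 + 16}}{8}\right) - 2\right) \left(-96\right) = \left(\left(\frac{3}{4} - \frac{\sqrt{32}}{8}\right) - 2\right) \left(-96\right) = \left(\left(\frac{3}{4} - \frac{4 \sqrt{2}}{8}\right) - 2\right) \left(-96\right) = \left(\left(\frac{3}{4} - \frac{\sqrt{2}}{2}\right) - 2\right) \left(-96\right) = \left(- \frac{5}{4} - \frac{\sqrt{2}}{2}\right) \left(-96\right) = 120 + 48 \sqrt{2}$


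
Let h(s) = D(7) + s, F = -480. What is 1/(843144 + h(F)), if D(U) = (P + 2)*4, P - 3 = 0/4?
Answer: 1/842684 ≈ 1.1867e-6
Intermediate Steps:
P = 3 (P = 3 + 0/4 = 3 + 0*(¼) = 3 + 0 = 3)
D(U) = 20 (D(U) = (3 + 2)*4 = 5*4 = 20)
h(s) = 20 + s
1/(843144 + h(F)) = 1/(843144 + (20 - 480)) = 1/(843144 - 460) = 1/842684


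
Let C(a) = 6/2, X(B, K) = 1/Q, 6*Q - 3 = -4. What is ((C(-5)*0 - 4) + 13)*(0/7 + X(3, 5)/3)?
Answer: -18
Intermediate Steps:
Q = -1/6 (Q = 1/2 + (1/6)*(-4) = 1/2 - 2/3 = -1/6 ≈ -0.16667)
X(B, K) = -6 (X(B, K) = 1/(-1/6) = -6)
C(a) = 3 (C(a) = 6*(1/2) = 3)
((C(-5)*0 - 4) + 13)*(0/7 + X(3, 5)/3) = ((3*0 - 4) + 13)*(0/7 - 6/3) = ((0 - 4) + 13)*(0*(1/7) - 6*1/3) = (-4 + 13)*(0 - 2) = 9*(-2) = -18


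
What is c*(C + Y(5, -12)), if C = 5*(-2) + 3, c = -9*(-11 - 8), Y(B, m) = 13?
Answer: 1026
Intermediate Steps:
c = 171 (c = -9*(-19) = 171)
C = -7 (C = -10 + 3 = -7)
c*(C + Y(5, -12)) = 171*(-7 + 13) = 171*6 = 1026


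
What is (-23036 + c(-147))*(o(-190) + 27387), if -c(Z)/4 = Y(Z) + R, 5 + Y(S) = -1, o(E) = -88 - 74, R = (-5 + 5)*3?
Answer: -626501700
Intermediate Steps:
R = 0 (R = 0*3 = 0)
o(E) = -162
Y(S) = -6 (Y(S) = -5 - 1 = -6)
c(Z) = 24 (c(Z) = -4*(-6 + 0) = -4*(-6) = 24)
(-23036 + c(-147))*(o(-190) + 27387) = (-23036 + 24)*(-162 + 27387) = -23012*27225 = -626501700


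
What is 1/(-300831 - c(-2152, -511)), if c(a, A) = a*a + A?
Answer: -1/4931424 ≈ -2.0278e-7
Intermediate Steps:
c(a, A) = A + a² (c(a, A) = a² + A = A + a²)
1/(-300831 - c(-2152, -511)) = 1/(-300831 - (-511 + (-2152)²)) = 1/(-300831 - (-511 + 4631104)) = 1/(-300831 - 1*4630593) = 1/(-300831 - 4630593) = 1/(-4931424) = -1/4931424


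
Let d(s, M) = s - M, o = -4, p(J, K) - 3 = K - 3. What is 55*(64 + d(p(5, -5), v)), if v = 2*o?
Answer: 3685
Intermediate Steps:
p(J, K) = K (p(J, K) = 3 + (K - 3) = 3 + (-3 + K) = K)
v = -8 (v = 2*(-4) = -8)
55*(64 + d(p(5, -5), v)) = 55*(64 + (-5 - 1*(-8))) = 55*(64 + (-5 + 8)) = 55*(64 + 3) = 55*67 = 3685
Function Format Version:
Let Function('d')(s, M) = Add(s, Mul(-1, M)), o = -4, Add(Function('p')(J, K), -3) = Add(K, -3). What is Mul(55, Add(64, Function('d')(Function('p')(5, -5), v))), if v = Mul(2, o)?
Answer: 3685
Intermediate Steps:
Function('p')(J, K) = K (Function('p')(J, K) = Add(3, Add(K, -3)) = Add(3, Add(-3, K)) = K)
v = -8 (v = Mul(2, -4) = -8)
Mul(55, Add(64, Function('d')(Function('p')(5, -5), v))) = Mul(55, Add(64, Add(-5, Mul(-1, -8)))) = Mul(55, Add(64, Add(-5, 8))) = Mul(55, Add(64, 3)) = Mul(55, 67) = 3685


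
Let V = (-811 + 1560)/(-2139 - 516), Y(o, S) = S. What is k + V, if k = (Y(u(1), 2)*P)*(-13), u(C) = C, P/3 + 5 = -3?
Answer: 1655971/2655 ≈ 623.72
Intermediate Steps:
P = -24 (P = -15 + 3*(-3) = -15 - 9 = -24)
k = 624 (k = (2*(-24))*(-13) = -48*(-13) = 624)
V = -749/2655 (V = 749/(-2655) = 749*(-1/2655) = -749/2655 ≈ -0.28211)
k + V = 624 - 749/2655 = 1655971/2655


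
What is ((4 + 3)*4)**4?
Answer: 614656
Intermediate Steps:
((4 + 3)*4)**4 = (7*4)**4 = 28**4 = 614656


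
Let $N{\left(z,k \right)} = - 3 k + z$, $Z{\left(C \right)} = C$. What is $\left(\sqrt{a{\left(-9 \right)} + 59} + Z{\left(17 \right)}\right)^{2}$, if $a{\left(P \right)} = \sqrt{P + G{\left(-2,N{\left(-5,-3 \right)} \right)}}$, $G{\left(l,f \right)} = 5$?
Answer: $\left(17 + \sqrt{59 + 2 i}\right)^{2} \approx 609.2 + 6.426 i$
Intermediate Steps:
$N{\left(z,k \right)} = z - 3 k$
$a{\left(P \right)} = \sqrt{5 + P}$ ($a{\left(P \right)} = \sqrt{P + 5} = \sqrt{5 + P}$)
$\left(\sqrt{a{\left(-9 \right)} + 59} + Z{\left(17 \right)}\right)^{2} = \left(\sqrt{\sqrt{5 - 9} + 59} + 17\right)^{2} = \left(\sqrt{\sqrt{-4} + 59} + 17\right)^{2} = \left(\sqrt{2 i + 59} + 17\right)^{2} = \left(\sqrt{59 + 2 i} + 17\right)^{2} = \left(17 + \sqrt{59 + 2 i}\right)^{2}$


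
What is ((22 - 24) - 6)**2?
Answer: 64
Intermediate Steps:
((22 - 24) - 6)**2 = (-2 - 6)**2 = (-8)**2 = 64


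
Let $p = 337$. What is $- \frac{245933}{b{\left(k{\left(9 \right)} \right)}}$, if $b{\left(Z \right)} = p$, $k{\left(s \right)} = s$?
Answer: $- \frac{245933}{337} \approx -729.77$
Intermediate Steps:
$b{\left(Z \right)} = 337$
$- \frac{245933}{b{\left(k{\left(9 \right)} \right)}} = - \frac{245933}{337}$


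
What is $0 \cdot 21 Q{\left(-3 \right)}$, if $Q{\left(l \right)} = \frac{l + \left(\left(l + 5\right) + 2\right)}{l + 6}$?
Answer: $0$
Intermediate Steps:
$Q{\left(l \right)} = \frac{7 + 2 l}{6 + l}$ ($Q{\left(l \right)} = \frac{l + \left(\left(5 + l\right) + 2\right)}{6 + l} = \frac{l + \left(7 + l\right)}{6 + l} = \frac{7 + 2 l}{6 + l}$)
$0 \cdot 21 Q{\left(-3 \right)} = 0 \cdot 21 \frac{7 + 2 \left(-3\right)}{6 - 3} = 0 \frac{7 - 6}{3} = 0 \cdot \frac{1}{3} \cdot 1 = 0 \cdot \frac{1}{3} = 0$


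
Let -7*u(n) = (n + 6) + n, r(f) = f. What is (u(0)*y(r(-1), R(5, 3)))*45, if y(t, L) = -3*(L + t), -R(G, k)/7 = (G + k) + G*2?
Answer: -102870/7 ≈ -14696.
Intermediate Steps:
R(G, k) = -21*G - 7*k (R(G, k) = -7*((G + k) + G*2) = -7*((G + k) + 2*G) = -7*(k + 3*G) = -21*G - 7*k)
u(n) = -6/7 - 2*n/7 (u(n) = -((n + 6) + n)/7 = -((6 + n) + n)/7 = -(6 + 2*n)/7 = -6/7 - 2*n/7)
y(t, L) = -3*L - 3*t
(u(0)*y(r(-1), R(5, 3)))*45 = ((-6/7 - 2/7*0)*(-3*(-21*5 - 7*3) - 3*(-1)))*45 = ((-6/7 + 0)*(-3*(-105 - 21) + 3))*45 = -6*(-3*(-126) + 3)/7*45 = -6*(378 + 3)/7*45 = -6/7*381*45 = -2286/7*45 = -102870/7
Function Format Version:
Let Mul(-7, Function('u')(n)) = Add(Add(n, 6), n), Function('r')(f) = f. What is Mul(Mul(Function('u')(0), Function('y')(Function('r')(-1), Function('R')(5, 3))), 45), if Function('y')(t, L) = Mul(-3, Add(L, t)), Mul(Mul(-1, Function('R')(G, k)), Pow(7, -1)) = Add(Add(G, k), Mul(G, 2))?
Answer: Rational(-102870, 7) ≈ -14696.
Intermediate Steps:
Function('R')(G, k) = Add(Mul(-21, G), Mul(-7, k)) (Function('R')(G, k) = Mul(-7, Add(Add(G, k), Mul(G, 2))) = Mul(-7, Add(Add(G, k), Mul(2, G))) = Mul(-7, Add(k, Mul(3, G))) = Add(Mul(-21, G), Mul(-7, k)))
Function('u')(n) = Add(Rational(-6, 7), Mul(Rational(-2, 7), n)) (Function('u')(n) = Mul(Rational(-1, 7), Add(Add(n, 6), n)) = Mul(Rational(-1, 7), Add(Add(6, n), n)) = Mul(Rational(-1, 7), Add(6, Mul(2, n))) = Add(Rational(-6, 7), Mul(Rational(-2, 7), n)))
Function('y')(t, L) = Add(Mul(-3, L), Mul(-3, t))
Mul(Mul(Function('u')(0), Function('y')(Function('r')(-1), Function('R')(5, 3))), 45) = Mul(Mul(Add(Rational(-6, 7), Mul(Rational(-2, 7), 0)), Add(Mul(-3, Add(Mul(-21, 5), Mul(-7, 3))), Mul(-3, -1))), 45) = Mul(Mul(Add(Rational(-6, 7), 0), Add(Mul(-3, Add(-105, -21)), 3)), 45) = Mul(Mul(Rational(-6, 7), Add(Mul(-3, -126), 3)), 45) = Mul(Mul(Rational(-6, 7), Add(378, 3)), 45) = Mul(Mul(Rational(-6, 7), 381), 45) = Mul(Rational(-2286, 7), 45) = Rational(-102870, 7)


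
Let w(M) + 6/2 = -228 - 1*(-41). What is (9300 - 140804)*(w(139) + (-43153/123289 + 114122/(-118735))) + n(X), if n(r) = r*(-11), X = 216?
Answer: 368248804458994712/14638719415 ≈ 2.5156e+7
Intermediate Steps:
n(r) = -11*r
w(M) = -190 (w(M) = -3 + (-228 - 1*(-41)) = -3 + (-228 + 41) = -3 - 187 = -190)
(9300 - 140804)*(w(139) + (-43153/123289 + 114122/(-118735))) + n(X) = (9300 - 140804)*(-190 + (-43153/123289 + 114122/(-118735))) - 11*216 = -131504*(-190 + (-43153*1/123289 + 114122*(-1/118735))) - 2376 = -131504*(-190 + (-43153/123289 - 114122/118735)) - 2376 = -131504*(-190 - 19193758713/14638719415) - 2376 = -131504*(-2800550447563/14638719415) - 2376 = 368283586056324752/14638719415 - 2376 = 368248804458994712/14638719415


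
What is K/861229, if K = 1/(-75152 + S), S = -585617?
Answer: -1/569073425101 ≈ -1.7572e-12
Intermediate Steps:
K = -1/660769 (K = 1/(-75152 - 585617) = 1/(-660769) = -1/660769 ≈ -1.5134e-6)
K/861229 = -1/660769/861229 = -1/660769*1/861229 = -1/569073425101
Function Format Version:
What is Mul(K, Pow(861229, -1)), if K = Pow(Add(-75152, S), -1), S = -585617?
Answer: Rational(-1, 569073425101) ≈ -1.7572e-12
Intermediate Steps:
K = Rational(-1, 660769) (K = Pow(Add(-75152, -585617), -1) = Pow(-660769, -1) = Rational(-1, 660769) ≈ -1.5134e-6)
Mul(K, Pow(861229, -1)) = Mul(Rational(-1, 660769), Pow(861229, -1)) = Mul(Rational(-1, 660769), Rational(1, 861229)) = Rational(-1, 569073425101)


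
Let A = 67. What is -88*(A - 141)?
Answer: 6512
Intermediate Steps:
-88*(A - 141) = -88*(67 - 141) = -88*(-74) = 6512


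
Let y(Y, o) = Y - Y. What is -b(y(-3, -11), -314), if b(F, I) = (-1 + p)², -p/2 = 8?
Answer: -289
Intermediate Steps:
p = -16 (p = -2*8 = -16)
y(Y, o) = 0
b(F, I) = 289 (b(F, I) = (-1 - 16)² = (-17)² = 289)
-b(y(-3, -11), -314) = -1*289 = -289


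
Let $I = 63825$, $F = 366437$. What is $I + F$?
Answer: $430262$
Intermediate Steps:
$I + F = 63825 + 366437 = 430262$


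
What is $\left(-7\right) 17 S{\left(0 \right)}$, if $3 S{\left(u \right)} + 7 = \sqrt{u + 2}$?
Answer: $\frac{833}{3} - \frac{119 \sqrt{2}}{3} \approx 221.57$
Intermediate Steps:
$S{\left(u \right)} = - \frac{7}{3} + \frac{\sqrt{2 + u}}{3}$ ($S{\left(u \right)} = - \frac{7}{3} + \frac{\sqrt{u + 2}}{3} = - \frac{7}{3} + \frac{\sqrt{2 + u}}{3}$)
$\left(-7\right) 17 S{\left(0 \right)} = \left(-7\right) 17 \left(- \frac{7}{3} + \frac{\sqrt{2 + 0}}{3}\right) = - 119 \left(- \frac{7}{3} + \frac{\sqrt{2}}{3}\right) = \frac{833}{3} - \frac{119 \sqrt{2}}{3}$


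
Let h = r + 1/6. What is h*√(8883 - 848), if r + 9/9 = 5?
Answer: 25*√8035/6 ≈ 373.49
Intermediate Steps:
r = 4 (r = -1 + 5 = 4)
h = 25/6 (h = 4 + 1/6 = 4 + ⅙ = 25/6 ≈ 4.1667)
h*√(8883 - 848) = 25*√(8883 - 848)/6 = 25*√8035/6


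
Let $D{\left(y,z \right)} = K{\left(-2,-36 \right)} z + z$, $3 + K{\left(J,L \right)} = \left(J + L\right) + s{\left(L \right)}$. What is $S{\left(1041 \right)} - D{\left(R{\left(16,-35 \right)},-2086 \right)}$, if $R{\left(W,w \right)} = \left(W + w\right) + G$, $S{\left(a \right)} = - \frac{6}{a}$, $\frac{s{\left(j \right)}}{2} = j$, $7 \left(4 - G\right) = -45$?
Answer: $- \frac{81070306}{347} \approx -2.3363 \cdot 10^{5}$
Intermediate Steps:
$G = \frac{73}{7}$ ($G = 4 - - \frac{45}{7} = 4 + \frac{45}{7} = \frac{73}{7} \approx 10.429$)
$s{\left(j \right)} = 2 j$
$K{\left(J,L \right)} = -3 + J + 3 L$ ($K{\left(J,L \right)} = -3 + \left(\left(J + L\right) + 2 L\right) = -3 + \left(J + 3 L\right) = -3 + J + 3 L$)
$R{\left(W,w \right)} = \frac{73}{7} + W + w$ ($R{\left(W,w \right)} = \left(W + w\right) + \frac{73}{7} = \frac{73}{7} + W + w$)
$D{\left(y,z \right)} = - 112 z$ ($D{\left(y,z \right)} = \left(-3 - 2 + 3 \left(-36\right)\right) z + z = \left(-3 - 2 - 108\right) z + z = - 113 z + z = - 112 z$)
$S{\left(1041 \right)} - D{\left(R{\left(16,-35 \right)},-2086 \right)} = - \frac{6}{1041} - \left(-112\right) \left(-2086\right) = \left(-6\right) \frac{1}{1041} - 233632 = - \frac{2}{347} - 233632 = - \frac{81070306}{347}$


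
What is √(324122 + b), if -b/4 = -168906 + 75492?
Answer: √697778 ≈ 835.33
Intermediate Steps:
b = 373656 (b = -4*(-168906 + 75492) = -4*(-93414) = 373656)
√(324122 + b) = √(324122 + 373656) = √697778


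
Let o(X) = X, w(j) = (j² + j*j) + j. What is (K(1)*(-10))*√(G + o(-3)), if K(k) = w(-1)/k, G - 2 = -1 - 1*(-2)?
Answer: 0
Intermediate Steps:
w(j) = j + 2*j² (w(j) = (j² + j²) + j = 2*j² + j = j + 2*j²)
G = 3 (G = 2 + (-1 - 1*(-2)) = 2 + (-1 + 2) = 2 + 1 = 3)
K(k) = 1/k (K(k) = (-(1 + 2*(-1)))/k = (-(1 - 2))/k = (-1*(-1))/k = 1/k)
(K(1)*(-10))*√(G + o(-3)) = (-10/1)*√(3 - 3) = (1*(-10))*√0 = -10*0 = 0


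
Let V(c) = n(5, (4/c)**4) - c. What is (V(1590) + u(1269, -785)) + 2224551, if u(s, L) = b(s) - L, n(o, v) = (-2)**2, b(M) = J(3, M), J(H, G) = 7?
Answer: 2223757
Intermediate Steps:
b(M) = 7
n(o, v) = 4
u(s, L) = 7 - L
V(c) = 4 - c
(V(1590) + u(1269, -785)) + 2224551 = ((4 - 1*1590) + (7 - 1*(-785))) + 2224551 = ((4 - 1590) + (7 + 785)) + 2224551 = (-1586 + 792) + 2224551 = -794 + 2224551 = 2223757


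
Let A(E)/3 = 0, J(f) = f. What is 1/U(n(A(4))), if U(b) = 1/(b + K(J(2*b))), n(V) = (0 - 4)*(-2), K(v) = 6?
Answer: 14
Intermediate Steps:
A(E) = 0 (A(E) = 3*0 = 0)
n(V) = 8 (n(V) = -4*(-2) = 8)
U(b) = 1/(6 + b) (U(b) = 1/(b + 6) = 1/(6 + b))
1/U(n(A(4))) = 1/(1/(6 + 8)) = 1/(1/14) = 14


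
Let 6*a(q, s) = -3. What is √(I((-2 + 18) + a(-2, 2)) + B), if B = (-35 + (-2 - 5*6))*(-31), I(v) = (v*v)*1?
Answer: √9269/2 ≈ 48.138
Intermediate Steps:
a(q, s) = -½ (a(q, s) = (⅙)*(-3) = -½)
I(v) = v² (I(v) = v²*1 = v²)
B = 2077 (B = (-35 + (-2 - 30))*(-31) = (-35 - 32)*(-31) = -67*(-31) = 2077)
√(I((-2 + 18) + a(-2, 2)) + B) = √(((-2 + 18) - ½)² + 2077) = √((16 - ½)² + 2077) = √((31/2)² + 2077) = √(961/4 + 2077) = √(9269/4) = √9269/2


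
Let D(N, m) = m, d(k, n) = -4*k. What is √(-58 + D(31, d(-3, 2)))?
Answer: I*√46 ≈ 6.7823*I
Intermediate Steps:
√(-58 + D(31, d(-3, 2))) = √(-58 - 4*(-3)) = √(-58 + 12) = √(-46) = I*√46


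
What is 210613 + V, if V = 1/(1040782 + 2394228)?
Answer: 723457761131/3435010 ≈ 2.1061e+5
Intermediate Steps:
V = 1/3435010 ≈ 2.9112e-7
210613 + V = 210613 + 1/3435010 = 723457761131/3435010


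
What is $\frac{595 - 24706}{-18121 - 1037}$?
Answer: $\frac{8037}{6386} \approx 1.2585$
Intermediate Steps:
$\frac{595 - 24706}{-18121 - 1037} = - \frac{24111}{-19158} = \left(-24111\right) \left(- \frac{1}{19158}\right) = \frac{8037}{6386}$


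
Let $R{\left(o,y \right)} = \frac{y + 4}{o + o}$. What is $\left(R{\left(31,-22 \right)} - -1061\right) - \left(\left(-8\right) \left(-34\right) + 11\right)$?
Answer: $\frac{24109}{31} \approx 777.71$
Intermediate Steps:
$R{\left(o,y \right)} = \frac{4 + y}{2 o}$
$\left(R{\left(31,-22 \right)} - -1061\right) - \left(\left(-8\right) \left(-34\right) + 11\right) = \left(\frac{4 - 22}{2 \cdot 31} - -1061\right) - \left(\left(-8\right) \left(-34\right) + 11\right) = \left(\frac{1}{2} \cdot \frac{1}{31} \left(-18\right) + 1061\right) - \left(272 + 11\right) = \left(- \frac{9}{31} + 1061\right) - 283 = \frac{32882}{31} - 283 = \frac{24109}{31}$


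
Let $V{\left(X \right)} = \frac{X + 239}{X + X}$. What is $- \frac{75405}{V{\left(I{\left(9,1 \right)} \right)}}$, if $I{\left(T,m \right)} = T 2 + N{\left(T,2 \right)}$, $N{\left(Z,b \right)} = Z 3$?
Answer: $- \frac{3393225}{142} \approx -23896.0$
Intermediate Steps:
$N{\left(Z,b \right)} = 3 Z$
$I{\left(T,m \right)} = 5 T$ ($I{\left(T,m \right)} = T 2 + 3 T = 2 T + 3 T = 5 T$)
$V{\left(X \right)} = \frac{239 + X}{2 X}$
$- \frac{75405}{V{\left(I{\left(9,1 \right)} \right)}} = - \frac{75405}{\frac{1}{2} \frac{1}{5 \cdot 9} \left(239 + 5 \cdot 9\right)} = - \frac{75405}{\frac{1}{2} \cdot \frac{1}{45} \left(239 + 45\right)} = - \frac{75405}{\frac{1}{2} \cdot \frac{1}{45} \cdot 284} = - \frac{75405}{\frac{142}{45}} = \left(-75405\right) \frac{45}{142} = - \frac{3393225}{142}$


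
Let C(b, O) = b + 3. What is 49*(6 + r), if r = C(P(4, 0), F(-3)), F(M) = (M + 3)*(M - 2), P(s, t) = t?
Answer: 441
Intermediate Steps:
F(M) = (-2 + M)*(3 + M) (F(M) = (3 + M)*(-2 + M) = (-2 + M)*(3 + M))
C(b, O) = 3 + b
r = 3 (r = 3 + 0 = 3)
49*(6 + r) = 49*(6 + 3) = 49*9 = 441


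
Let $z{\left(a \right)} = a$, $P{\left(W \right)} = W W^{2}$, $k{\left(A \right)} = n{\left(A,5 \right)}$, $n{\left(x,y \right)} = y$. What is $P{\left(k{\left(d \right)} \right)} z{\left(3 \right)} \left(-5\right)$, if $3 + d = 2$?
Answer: $-1875$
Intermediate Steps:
$d = -1$ ($d = -3 + 2 = -1$)
$k{\left(A \right)} = 5$
$P{\left(W \right)} = W^{3}$
$P{\left(k{\left(d \right)} \right)} z{\left(3 \right)} \left(-5\right) = 5^{3} \cdot 3 \left(-5\right) = 125 \cdot 3 \left(-5\right) = 375 \left(-5\right) = -1875$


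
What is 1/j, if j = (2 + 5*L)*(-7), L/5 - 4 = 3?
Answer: -1/1239 ≈ -0.00080710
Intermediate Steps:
L = 35 (L = 20 + 5*3 = 20 + 15 = 35)
j = -1239 (j = (2 + 5*35)*(-7) = (2 + 175)*(-7) = 177*(-7) = -1239)
1/j = 1/(-1239) = -1/1239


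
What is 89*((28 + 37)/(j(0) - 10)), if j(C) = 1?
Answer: -5785/9 ≈ -642.78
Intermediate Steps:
89*((28 + 37)/(j(0) - 10)) = 89*((28 + 37)/(1 - 10)) = 89*(65/(-9)) = 89*(65*(-⅑)) = 89*(-65/9) = -5785/9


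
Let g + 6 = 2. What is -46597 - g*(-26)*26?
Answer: -49301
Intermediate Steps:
g = -4 (g = -6 + 2 = -4)
-46597 - g*(-26)*26 = -46597 - (-4*(-26))*26 = -46597 - 104*26 = -46597 - 1*2704 = -46597 - 2704 = -49301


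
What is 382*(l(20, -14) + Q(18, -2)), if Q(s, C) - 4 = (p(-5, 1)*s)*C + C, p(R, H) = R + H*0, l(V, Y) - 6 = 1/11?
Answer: 790358/11 ≈ 71851.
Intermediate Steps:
l(V, Y) = 67/11 (l(V, Y) = 6 + 1/11 = 67/11)
p(R, H) = R (p(R, H) = R + 0 = R)
Q(s, C) = 4 + C - 5*C*s (Q(s, C) = 4 + ((-5*s)*C + C) = 4 + (-5*C*s + C) = 4 + (C - 5*C*s) = 4 + C - 5*C*s)
382*(l(20, -14) + Q(18, -2)) = 382*(67/11 + (4 - 2 - 5*(-2)*18)) = 382*(67/11 + (4 - 2 + 180)) = 382*(67/11 + 182) = 382*(2069/11) = 790358/11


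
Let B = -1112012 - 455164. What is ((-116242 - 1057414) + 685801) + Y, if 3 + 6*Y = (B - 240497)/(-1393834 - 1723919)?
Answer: -4563037942238/9353259 ≈ -4.8786e+5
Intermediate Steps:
B = -1567176
Y = -3772793/9353259 (Y = -½ + ((-1567176 - 240497)/(-1393834 - 1723919))/6 = -½ + (-1807673/(-3117753))/6 = -½ + (-1807673*(-1/3117753))/6 = -½ + (⅙)*(1807673/3117753) = -½ + 1807673/18706518 = -3772793/9353259 ≈ -0.40337)
((-116242 - 1057414) + 685801) + Y = ((-116242 - 1057414) + 685801) - 3772793/9353259 = (-1173656 + 685801) - 3772793/9353259 = -487855 - 3772793/9353259 = -4563037942238/9353259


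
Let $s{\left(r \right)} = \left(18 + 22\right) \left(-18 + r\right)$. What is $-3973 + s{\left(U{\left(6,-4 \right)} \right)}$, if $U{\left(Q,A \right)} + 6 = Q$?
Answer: $-4693$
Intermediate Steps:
$U{\left(Q,A \right)} = -6 + Q$
$s{\left(r \right)} = -720 + 40 r$ ($s{\left(r \right)} = 40 \left(-18 + r\right) = -720 + 40 r$)
$-3973 + s{\left(U{\left(6,-4 \right)} \right)} = -3973 - \left(720 - 40 \left(-6 + 6\right)\right) = -3973 + \left(-720 + 40 \cdot 0\right) = -3973 + \left(-720 + 0\right) = -3973 - 720 = -4693$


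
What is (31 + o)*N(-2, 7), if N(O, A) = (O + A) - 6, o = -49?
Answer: 18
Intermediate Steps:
N(O, A) = -6 + A + O (N(O, A) = (A + O) - 6 = -6 + A + O)
(31 + o)*N(-2, 7) = (31 - 49)*(-6 + 7 - 2) = -18*(-1) = 18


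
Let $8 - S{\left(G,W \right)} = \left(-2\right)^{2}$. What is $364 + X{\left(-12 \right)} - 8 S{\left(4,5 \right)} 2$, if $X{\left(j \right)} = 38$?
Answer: $-2068$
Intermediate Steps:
$S{\left(G,W \right)} = 4$ ($S{\left(G,W \right)} = 8 - \left(-2\right)^{2} = 8 - 4 = 4$)
$364 + X{\left(-12 \right)} - 8 S{\left(4,5 \right)} 2 = 364 + 38 \left(-8\right) 4 \cdot 2 = 364 + 38 \left(\left(-32\right) 2\right) = 364 + 38 \left(-64\right) = 364 - 2432 = -2068$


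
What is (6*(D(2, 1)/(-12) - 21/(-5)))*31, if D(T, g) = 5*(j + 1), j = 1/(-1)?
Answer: 3906/5 ≈ 781.20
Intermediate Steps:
j = -1
D(T, g) = 0 (D(T, g) = 5*(-1 + 1) = 5*0 = 0)
(6*(D(2, 1)/(-12) - 21/(-5)))*31 = (6*(0/(-12) - 21/(-5)))*31 = (6*(0*(-1/12) - 21*(-⅕)))*31 = (6*(0 + 21/5))*31 = (6*(21/5))*31 = (126/5)*31 = 3906/5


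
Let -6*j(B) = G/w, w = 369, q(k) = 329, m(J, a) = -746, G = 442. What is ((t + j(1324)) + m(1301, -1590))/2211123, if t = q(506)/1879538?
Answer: -1552578843931/4600569899199618 ≈ -0.00033748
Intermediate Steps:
j(B) = -221/1107 (j(B) = -221/(3*369) = -1/6*442/369 = -221/1107)
t = 329/1879538 ≈ 0.00017504
((t + j(1324)) + m(1301, -1590))/2211123 = ((329/1879538 - 221/1107) - 746)/2211123 = (-415013695/2080648566 - 746)*(1/2211123) = -1552578843931/2080648566*1/2211123 = -1552578843931/4600569899199618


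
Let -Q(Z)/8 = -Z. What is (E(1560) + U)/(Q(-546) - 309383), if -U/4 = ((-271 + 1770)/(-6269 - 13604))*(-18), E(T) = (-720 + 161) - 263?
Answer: 16443534/6235173623 ≈ 0.0026372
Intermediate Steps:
E(T) = -822 (E(T) = -559 - 263 = -822)
Q(Z) = 8*Z (Q(Z) = -(-8)*Z = 8*Z)
U = -107928/19873 (U = -4*(-271 + 1770)/(-6269 - 13604)*(-18) = -4*1499/(-19873)*(-18) = -4*1499*(-1/19873)*(-18) = -(-5996)*(-18)/19873 = -4*26982/19873 = -107928/19873 ≈ -5.4309)
(E(1560) + U)/(Q(-546) - 309383) = (-822 - 107928/19873)/(8*(-546) - 309383) = -16443534/(19873*(-4368 - 309383)) = -16443534/19873/(-313751) = -16443534/19873*(-1/313751) = 16443534/6235173623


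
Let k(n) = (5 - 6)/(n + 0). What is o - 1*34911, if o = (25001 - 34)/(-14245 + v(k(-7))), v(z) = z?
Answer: -3481290223/99714 ≈ -34913.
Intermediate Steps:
k(n) = -1/n
o = -174769/99714 (o = (25001 - 34)/(-14245 - 1/(-7)) = 24967/(-14245 - 1*(-1/7)) = 24967/(-14245 + 1/7) = 24967/(-99714/7) = 24967*(-7/99714) = -174769/99714 ≈ -1.7527)
o - 1*34911 = -174769/99714 - 1*34911 = -174769/99714 - 34911 = -3481290223/99714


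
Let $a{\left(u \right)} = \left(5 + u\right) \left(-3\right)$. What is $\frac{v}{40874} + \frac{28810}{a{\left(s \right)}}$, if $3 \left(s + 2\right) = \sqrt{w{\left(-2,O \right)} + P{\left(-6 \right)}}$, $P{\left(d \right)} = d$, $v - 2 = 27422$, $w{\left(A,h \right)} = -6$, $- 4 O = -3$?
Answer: $- \frac{1765944838}{633547} + \frac{57620 i \sqrt{3}}{93} \approx -2787.4 + 1073.1 i$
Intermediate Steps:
$O = \frac{3}{4}$ ($O = \left(- \frac{1}{4}\right) \left(-3\right) = \frac{3}{4} \approx 0.75$)
$v = 27424$ ($v = 2 + 27422 = 27424$)
$s = -2 + \frac{2 i \sqrt{3}}{3}$ ($s = -2 + \frac{\sqrt{-6 - 6}}{3} = -2 + \frac{\sqrt{-12}}{3} = -2 + \frac{2 i \sqrt{3}}{3} \approx -2.0 + 1.1547 i$)
$a{\left(u \right)} = -15 - 3 u$
$\frac{v}{40874} + \frac{28810}{a{\left(s \right)}} = \frac{27424}{40874} + \frac{28810}{-15 - 3 \left(-2 + \frac{2 i \sqrt{3}}{3}\right)} = 27424 \cdot \frac{1}{40874} + \frac{28810}{-15 + \left(6 - 2 i \sqrt{3}\right)} = \frac{13712}{20437} + \frac{28810}{-9 - 2 i \sqrt{3}}$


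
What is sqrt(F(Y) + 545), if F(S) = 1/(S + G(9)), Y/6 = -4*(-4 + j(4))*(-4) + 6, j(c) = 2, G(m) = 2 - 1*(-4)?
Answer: sqrt(490494)/30 ≈ 23.345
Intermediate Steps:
G(m) = 6 (G(m) = 2 + 4 = 6)
Y = -156 (Y = 6*(-4*(-4 + 2)*(-4) + 6) = 6*(-(-8)*(-4) + 6) = 6*(-4*8 + 6) = 6*(-32 + 6) = 6*(-26) = -156)
F(S) = 1/(6 + S) (F(S) = 1/(S + 6) = 1/(6 + S))
sqrt(F(Y) + 545) = sqrt(1/(6 - 156) + 545) = sqrt(1/(-150) + 545) = sqrt(-1/150 + 545) = sqrt(81749/150) = sqrt(490494)/30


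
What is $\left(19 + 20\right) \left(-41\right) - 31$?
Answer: $-1630$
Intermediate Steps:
$\left(19 + 20\right) \left(-41\right) - 31 = 39 \left(-41\right) - 31 = -1599 - 31 = -1630$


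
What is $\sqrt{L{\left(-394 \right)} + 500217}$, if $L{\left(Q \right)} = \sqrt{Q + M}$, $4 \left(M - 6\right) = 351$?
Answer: $\frac{\sqrt{2000868 + 2 i \sqrt{1201}}}{2} \approx 707.26 + 0.01225 i$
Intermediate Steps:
$M = \frac{375}{4}$ ($M = 6 + \frac{1}{4} \cdot 351 = 6 + \frac{351}{4} = \frac{375}{4} \approx 93.75$)
$L{\left(Q \right)} = \sqrt{\frac{375}{4} + Q}$ ($L{\left(Q \right)} = \sqrt{Q + \frac{375}{4}} = \sqrt{\frac{375}{4} + Q}$)
$\sqrt{L{\left(-394 \right)} + 500217} = \sqrt{\frac{\sqrt{375 + 4 \left(-394\right)}}{2} + 500217} = \sqrt{\frac{\sqrt{375 - 1576}}{2} + 500217} = \sqrt{\frac{\sqrt{-1201}}{2} + 500217} = \sqrt{\frac{i \sqrt{1201}}{2} + 500217} = \sqrt{500217 + \frac{i \sqrt{1201}}{2}}$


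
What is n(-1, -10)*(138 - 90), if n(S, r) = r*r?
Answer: 4800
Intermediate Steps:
n(S, r) = r²
n(-1, -10)*(138 - 90) = (-10)²*(138 - 90) = 100*48 = 4800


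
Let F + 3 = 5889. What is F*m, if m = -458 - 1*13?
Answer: -2772306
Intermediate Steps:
F = 5886 (F = -3 + 5889 = 5886)
m = -471 (m = -458 - 13 = -471)
F*m = 5886*(-471) = -2772306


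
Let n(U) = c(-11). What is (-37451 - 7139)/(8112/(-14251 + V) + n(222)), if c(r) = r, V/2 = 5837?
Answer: 38302810/12153 ≈ 3151.7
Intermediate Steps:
V = 11674 (V = 2*5837 = 11674)
n(U) = -11
(-37451 - 7139)/(8112/(-14251 + V) + n(222)) = (-37451 - 7139)/(8112/(-14251 + 11674) - 11) = -44590/(8112/(-2577) - 11) = -44590/(8112*(-1/2577) - 11) = -44590/(-2704/859 - 11) = -44590/(-12153/859) = -44590*(-859/12153) = 38302810/12153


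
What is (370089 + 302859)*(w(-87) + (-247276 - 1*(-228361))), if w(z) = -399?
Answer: -12997317672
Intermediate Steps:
(370089 + 302859)*(w(-87) + (-247276 - 1*(-228361))) = (370089 + 302859)*(-399 + (-247276 - 1*(-228361))) = 672948*(-399 + (-247276 + 228361)) = 672948*(-399 - 18915) = 672948*(-19314) = -12997317672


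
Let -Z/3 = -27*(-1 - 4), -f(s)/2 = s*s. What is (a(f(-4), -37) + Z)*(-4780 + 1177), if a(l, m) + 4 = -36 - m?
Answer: 1470024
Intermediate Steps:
f(s) = -2*s² (f(s) = -2*s*s = -2*s²)
a(l, m) = -40 - m (a(l, m) = -4 + (-36 - m) = -40 - m)
Z = -405 (Z = -(-81)*(-1 - 4) = -(-81)*(-5) = -3*135 = -405)
(a(f(-4), -37) + Z)*(-4780 + 1177) = ((-40 - 1*(-37)) - 405)*(-4780 + 1177) = ((-40 + 37) - 405)*(-3603) = (-3 - 405)*(-3603) = -408*(-3603) = 1470024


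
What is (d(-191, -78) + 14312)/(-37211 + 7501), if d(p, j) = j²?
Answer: -10198/14855 ≈ -0.68650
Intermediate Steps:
(d(-191, -78) + 14312)/(-37211 + 7501) = ((-78)² + 14312)/(-37211 + 7501) = (6084 + 14312)/(-29710) = 20396*(-1/29710) = -10198/14855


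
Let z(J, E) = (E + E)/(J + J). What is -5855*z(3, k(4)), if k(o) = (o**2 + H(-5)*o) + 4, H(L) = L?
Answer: 0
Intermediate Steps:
k(o) = 4 + o**2 - 5*o (k(o) = (o**2 - 5*o) + 4 = 4 + o**2 - 5*o)
z(J, E) = E/J (z(J, E) = (2*E)/((2*J)) = (2*E)*(1/(2*J)) = E/J)
-5855*z(3, k(4)) = -5855*(4 + 4**2 - 5*4)/3 = -5855*(4 + 16 - 20)/3 = -0/3 = -5855*0 = 0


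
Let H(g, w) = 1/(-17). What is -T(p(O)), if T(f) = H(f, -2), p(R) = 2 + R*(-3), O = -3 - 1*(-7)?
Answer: 1/17 ≈ 0.058824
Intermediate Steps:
H(g, w) = -1/17
O = 4 (O = -3 + 7 = 4)
p(R) = 2 - 3*R
T(f) = -1/17
-T(p(O)) = -1*(-1/17) = 1/17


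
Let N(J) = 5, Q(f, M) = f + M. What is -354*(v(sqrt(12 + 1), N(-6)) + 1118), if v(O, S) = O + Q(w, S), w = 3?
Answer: -398604 - 354*sqrt(13) ≈ -3.9988e+5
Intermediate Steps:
Q(f, M) = M + f
v(O, S) = 3 + O + S (v(O, S) = O + (S + 3) = O + (3 + S) = 3 + O + S)
-354*(v(sqrt(12 + 1), N(-6)) + 1118) = -354*((3 + sqrt(12 + 1) + 5) + 1118) = -354*((3 + sqrt(13) + 5) + 1118) = -354*((8 + sqrt(13)) + 1118) = -354*(1126 + sqrt(13)) = -398604 - 354*sqrt(13)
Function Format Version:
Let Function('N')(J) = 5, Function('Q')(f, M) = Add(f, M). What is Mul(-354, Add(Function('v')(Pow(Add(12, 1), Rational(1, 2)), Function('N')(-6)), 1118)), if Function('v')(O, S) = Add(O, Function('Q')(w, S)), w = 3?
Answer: Add(-398604, Mul(-354, Pow(13, Rational(1, 2)))) ≈ -3.9988e+5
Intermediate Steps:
Function('Q')(f, M) = Add(M, f)
Function('v')(O, S) = Add(3, O, S) (Function('v')(O, S) = Add(O, Add(S, 3)) = Add(O, Add(3, S)) = Add(3, O, S))
Mul(-354, Add(Function('v')(Pow(Add(12, 1), Rational(1, 2)), Function('N')(-6)), 1118)) = Mul(-354, Add(Add(3, Pow(Add(12, 1), Rational(1, 2)), 5), 1118)) = Mul(-354, Add(Add(3, Pow(13, Rational(1, 2)), 5), 1118)) = Mul(-354, Add(Add(8, Pow(13, Rational(1, 2))), 1118)) = Mul(-354, Add(1126, Pow(13, Rational(1, 2)))) = Add(-398604, Mul(-354, Pow(13, Rational(1, 2))))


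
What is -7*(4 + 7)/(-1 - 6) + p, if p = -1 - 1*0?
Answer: 10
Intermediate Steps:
p = -1 (p = -1 + 0 = -1)
-7*(4 + 7)/(-1 - 6) + p = -7*(4 + 7)/(-1 - 6) - 1 = -77/(-7) - 1 = -77*(-1)/7 - 1 = -7*(-11/7) - 1 = 11 - 1 = 10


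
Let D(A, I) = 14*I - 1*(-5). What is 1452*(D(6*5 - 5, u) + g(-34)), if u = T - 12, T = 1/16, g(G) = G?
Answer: -569547/2 ≈ -2.8477e+5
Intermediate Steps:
T = 1/16 ≈ 0.062500
u = -191/16 (u = 1/16 - 12 = -191/16 ≈ -11.938)
D(A, I) = 5 + 14*I (D(A, I) = 14*I + 5 = 5 + 14*I)
1452*(D(6*5 - 5, u) + g(-34)) = 1452*((5 + 14*(-191/16)) - 34) = 1452*((5 - 1337/8) - 34) = 1452*(-1297/8 - 34) = 1452*(-1569/8) = -569547/2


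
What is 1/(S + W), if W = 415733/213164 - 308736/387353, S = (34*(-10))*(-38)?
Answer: 82569714892/1066895940428685 ≈ 7.7392e-5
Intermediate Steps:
S = 12920 (S = -340*(-38) = 12920)
W = 95224024045/82569714892 (W = 415733*(1/213164) - 308736*1/387353 = 415733/213164 - 308736/387353 = 95224024045/82569714892 ≈ 1.1533)
1/(S + W) = 1/(12920 + 95224024045/82569714892) = 1/(1066895940428685/82569714892) = 82569714892/1066895940428685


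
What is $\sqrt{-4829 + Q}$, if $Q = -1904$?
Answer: $i \sqrt{6733} \approx 82.055 i$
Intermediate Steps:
$\sqrt{-4829 + Q} = \sqrt{-4829 - 1904} = \sqrt{-6733} = i \sqrt{6733}$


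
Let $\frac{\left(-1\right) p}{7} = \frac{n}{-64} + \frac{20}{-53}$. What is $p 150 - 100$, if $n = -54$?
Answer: $- \frac{500075}{848} \approx -589.71$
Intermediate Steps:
$p = - \frac{5537}{1696}$ ($p = - 7 \left(- \frac{54}{-64} + \frac{20}{-53}\right) = - 7 \left(\left(-54\right) \left(- \frac{1}{64}\right) + 20 \left(- \frac{1}{53}\right)\right) = - 7 \left(\frac{27}{32} - \frac{20}{53}\right) = \left(-7\right) \frac{791}{1696} = - \frac{5537}{1696} \approx -3.2647$)
$p 150 - 100 = \left(- \frac{5537}{1696}\right) 150 - 100 = - \frac{415275}{848} - 100 = - \frac{500075}{848}$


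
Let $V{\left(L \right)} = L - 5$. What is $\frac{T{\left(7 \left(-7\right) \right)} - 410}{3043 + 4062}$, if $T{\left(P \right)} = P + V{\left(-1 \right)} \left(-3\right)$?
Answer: $- \frac{9}{145} \approx -0.062069$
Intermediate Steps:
$V{\left(L \right)} = -5 + L$ ($V{\left(L \right)} = L - 5 = -5 + L$)
$T{\left(P \right)} = 18 + P$ ($T{\left(P \right)} = P + \left(-5 - 1\right) \left(-3\right) = P - -18 = P + 18 = 18 + P$)
$\frac{T{\left(7 \left(-7\right) \right)} - 410}{3043 + 4062} = \frac{\left(18 + 7 \left(-7\right)\right) - 410}{3043 + 4062} = \frac{\left(18 - 49\right) - 410}{7105} = \left(-31 - 410\right) \frac{1}{7105} = \left(-441\right) \frac{1}{7105} = - \frac{9}{145}$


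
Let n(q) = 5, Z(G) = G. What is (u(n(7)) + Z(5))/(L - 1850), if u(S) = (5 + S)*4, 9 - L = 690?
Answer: -45/2531 ≈ -0.017780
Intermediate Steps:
L = -681 (L = 9 - 1*690 = 9 - 690 = -681)
u(S) = 20 + 4*S
(u(n(7)) + Z(5))/(L - 1850) = ((20 + 4*5) + 5)/(-681 - 1850) = ((20 + 20) + 5)/(-2531) = (40 + 5)*(-1/2531) = 45*(-1/2531) = -45/2531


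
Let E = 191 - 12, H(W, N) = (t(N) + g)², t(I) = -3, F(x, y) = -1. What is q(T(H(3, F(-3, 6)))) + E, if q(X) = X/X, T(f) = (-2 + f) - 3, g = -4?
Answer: 180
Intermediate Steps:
H(W, N) = 49 (H(W, N) = (-3 - 4)² = (-7)² = 49)
T(f) = -5 + f
q(X) = 1
E = 179
q(T(H(3, F(-3, 6)))) + E = 1 + 179 = 180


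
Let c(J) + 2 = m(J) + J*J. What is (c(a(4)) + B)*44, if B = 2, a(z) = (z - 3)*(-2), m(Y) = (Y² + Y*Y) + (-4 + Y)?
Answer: 264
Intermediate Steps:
m(Y) = -4 + Y + 2*Y² (m(Y) = (Y² + Y²) + (-4 + Y) = 2*Y² + (-4 + Y) = -4 + Y + 2*Y²)
a(z) = 6 - 2*z (a(z) = (-3 + z)*(-2) = 6 - 2*z)
c(J) = -6 + J + 3*J² (c(J) = -2 + ((-4 + J + 2*J²) + J*J) = -2 + ((-4 + J + 2*J²) + J²) = -2 + (-4 + J + 3*J²) = -6 + J + 3*J²)
(c(a(4)) + B)*44 = ((-6 + (6 - 2*4) + 3*(6 - 2*4)²) + 2)*44 = ((-6 + (6 - 8) + 3*(6 - 8)²) + 2)*44 = ((-6 - 2 + 3*(-2)²) + 2)*44 = ((-6 - 2 + 3*4) + 2)*44 = ((-6 - 2 + 12) + 2)*44 = (4 + 2)*44 = 6*44 = 264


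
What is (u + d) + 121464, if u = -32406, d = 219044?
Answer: 308102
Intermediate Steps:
(u + d) + 121464 = (-32406 + 219044) + 121464 = 186638 + 121464 = 308102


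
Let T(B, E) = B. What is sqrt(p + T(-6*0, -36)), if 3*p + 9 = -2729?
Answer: 37*I*sqrt(6)/3 ≈ 30.21*I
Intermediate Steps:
p = -2738/3 (p = -3 + (1/3)*(-2729) = -3 - 2729/3 = -2738/3 ≈ -912.67)
sqrt(p + T(-6*0, -36)) = sqrt(-2738/3 - 6*0) = sqrt(-2738/3 + 0) = sqrt(-2738/3) = 37*I*sqrt(6)/3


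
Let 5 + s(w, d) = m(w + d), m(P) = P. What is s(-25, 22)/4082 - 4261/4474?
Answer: -8714597/9131434 ≈ -0.95435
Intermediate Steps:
s(w, d) = -5 + d + w (s(w, d) = -5 + (w + d) = -5 + (d + w) = -5 + d + w)
s(-25, 22)/4082 - 4261/4474 = (-5 + 22 - 25)/4082 - 4261/4474 = -8*1/4082 - 4261*1/4474 = -4/2041 - 4261/4474 = -8714597/9131434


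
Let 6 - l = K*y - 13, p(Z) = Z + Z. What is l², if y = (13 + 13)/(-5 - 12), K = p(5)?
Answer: 339889/289 ≈ 1176.1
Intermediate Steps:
p(Z) = 2*Z
K = 10 (K = 2*5 = 10)
y = -26/17 (y = 26/(-17) = 26*(-1/17) = -26/17 ≈ -1.5294)
l = 583/17 (l = 6 - (10*(-26/17) - 13) = 6 - (-260/17 - 13) = 6 - 1*(-481/17) = 6 + 481/17 = 583/17 ≈ 34.294)
l² = (583/17)² = 339889/289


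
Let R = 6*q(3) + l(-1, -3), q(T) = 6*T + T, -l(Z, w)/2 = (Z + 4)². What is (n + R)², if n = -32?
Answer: 5776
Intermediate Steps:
l(Z, w) = -2*(4 + Z)² (l(Z, w) = -2*(Z + 4)² = -2*(4 + Z)²)
q(T) = 7*T
R = 108 (R = 6*(7*3) - 2*(4 - 1)² = 6*21 - 2*3² = 126 - 2*9 = 126 - 18 = 108)
(n + R)² = (-32 + 108)² = 76² = 5776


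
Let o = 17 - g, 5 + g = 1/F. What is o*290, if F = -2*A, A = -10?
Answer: 12731/2 ≈ 6365.5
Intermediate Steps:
F = 20 (F = -2*(-10) = 20)
g = -99/20 (g = -5 + 1/20 = -99/20 ≈ -4.9500)
o = 439/20 (o = 17 - 1*(-99/20) = 17 + 99/20 = 439/20 ≈ 21.950)
o*290 = (439/20)*290 = 12731/2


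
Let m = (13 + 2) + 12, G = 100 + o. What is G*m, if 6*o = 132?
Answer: 3294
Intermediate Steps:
o = 22 (o = (1/6)*132 = 22)
G = 122 (G = 100 + 22 = 122)
m = 27 (m = 15 + 12 = 27)
G*m = 122*27 = 3294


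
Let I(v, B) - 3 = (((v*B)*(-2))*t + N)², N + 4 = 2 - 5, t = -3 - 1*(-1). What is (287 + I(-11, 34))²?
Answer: 5104431971401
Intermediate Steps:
t = -2 (t = -3 + 1 = -2)
N = -7 (N = -4 + (2 - 5) = -4 - 3 = -7)
I(v, B) = 3 + (-7 + 4*B*v)² (I(v, B) = 3 + (((v*B)*(-2))*(-2) - 7)² = 3 + (((B*v)*(-2))*(-2) - 7)² = 3 + (-2*B*v*(-2) - 7)² = 3 + (4*B*v - 7)² = 3 + (-7 + 4*B*v)²)
(287 + I(-11, 34))² = (287 + (3 + (7 - 4*34*(-11))²))² = (287 + (3 + (7 + 1496)²))² = (287 + (3 + 1503²))² = (287 + (3 + 2259009))² = (287 + 2259012)² = 2259299² = 5104431971401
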